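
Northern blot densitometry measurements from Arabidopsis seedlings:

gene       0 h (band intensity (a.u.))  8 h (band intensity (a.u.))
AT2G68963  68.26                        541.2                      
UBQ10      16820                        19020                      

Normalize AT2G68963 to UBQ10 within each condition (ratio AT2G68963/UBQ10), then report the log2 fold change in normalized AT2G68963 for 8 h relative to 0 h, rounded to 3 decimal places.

AT2G68963/UBQ10 (0 h) = 68.26 / 16820 = 0.0040583
AT2G68963/UBQ10 (8 h) = 541.2 / 19020 = 0.028454
Fold change = 0.028454 / 0.0040583 = 7.0114
log2(7.0114) = 2.8097

2.810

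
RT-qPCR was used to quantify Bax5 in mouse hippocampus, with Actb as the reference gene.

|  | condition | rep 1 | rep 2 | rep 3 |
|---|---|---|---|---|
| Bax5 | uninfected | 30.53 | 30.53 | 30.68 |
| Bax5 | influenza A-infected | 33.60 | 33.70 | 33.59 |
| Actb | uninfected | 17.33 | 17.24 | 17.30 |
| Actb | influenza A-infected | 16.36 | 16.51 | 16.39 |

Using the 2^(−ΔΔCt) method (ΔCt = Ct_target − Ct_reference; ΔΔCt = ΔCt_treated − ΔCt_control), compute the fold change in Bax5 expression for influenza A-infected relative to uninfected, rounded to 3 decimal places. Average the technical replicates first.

0.066

Mean Ct: Bax5 uninfected 30.580; Bax5 influenza A-infected 33.630; Actb uninfected 17.290; Actb influenza A-infected 16.420
ΔCt(uninfected) = 30.580 − 17.290 = 13.290
ΔCt(influenza A-infected) = 33.630 − 16.420 = 17.210
ΔΔCt = 17.210 − 13.290 = 3.920
Fold change = 2^(−3.920) = 0.0661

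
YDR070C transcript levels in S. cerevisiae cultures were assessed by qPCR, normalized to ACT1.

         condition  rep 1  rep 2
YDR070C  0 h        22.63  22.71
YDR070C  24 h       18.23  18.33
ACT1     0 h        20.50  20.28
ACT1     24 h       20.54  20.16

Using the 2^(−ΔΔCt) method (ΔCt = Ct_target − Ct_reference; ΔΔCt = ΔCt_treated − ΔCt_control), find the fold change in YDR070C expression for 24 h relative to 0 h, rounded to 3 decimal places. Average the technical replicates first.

20.393

Mean Ct: YDR070C 0 h 22.670; YDR070C 24 h 18.280; ACT1 0 h 20.390; ACT1 24 h 20.350
ΔCt(0 h) = 22.670 − 20.390 = 2.280
ΔCt(24 h) = 18.280 − 20.350 = -2.070
ΔΔCt = -2.070 − 2.280 = -4.350
Fold change = 2^(−(-4.350)) = 2^4.350 = 20.3930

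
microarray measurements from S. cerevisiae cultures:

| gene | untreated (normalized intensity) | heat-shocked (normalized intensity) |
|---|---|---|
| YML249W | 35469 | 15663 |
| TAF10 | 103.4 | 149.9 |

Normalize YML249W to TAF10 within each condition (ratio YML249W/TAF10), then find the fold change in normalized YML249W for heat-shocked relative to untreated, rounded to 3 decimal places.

0.305

YML249W/TAF10 (untreated) = 35469 / 103.4 = 343.03
YML249W/TAF10 (heat-shocked) = 15663 / 149.9 = 104.49
Fold change = 104.49 / 343.03 = 0.3046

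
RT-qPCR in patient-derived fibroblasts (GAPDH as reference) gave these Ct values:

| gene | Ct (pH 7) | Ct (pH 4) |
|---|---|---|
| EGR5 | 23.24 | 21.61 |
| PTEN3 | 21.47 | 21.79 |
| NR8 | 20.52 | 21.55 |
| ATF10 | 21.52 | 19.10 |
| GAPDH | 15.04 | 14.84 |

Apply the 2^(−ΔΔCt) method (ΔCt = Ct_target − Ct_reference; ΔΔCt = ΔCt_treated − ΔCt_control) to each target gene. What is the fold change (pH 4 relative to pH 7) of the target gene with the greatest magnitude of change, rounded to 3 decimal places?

EGR5: ΔΔCt = (21.61−14.84) − (23.24−15.04) = 6.77 − 8.20 = -1.43; fold change = 2^1.43 = 2.694
PTEN3: ΔΔCt = (21.79−14.84) − (21.47−15.04) = 6.95 − 6.43 = 0.52; fold change = 2^-0.52 = 0.697
NR8: ΔΔCt = (21.55−14.84) − (20.52−15.04) = 6.71 − 5.48 = 1.23; fold change = 2^-1.23 = 0.426
ATF10: ΔΔCt = (19.10−14.84) − (21.52−15.04) = 4.26 − 6.48 = -2.22; fold change = 2^2.22 = 4.659
ATF10 has the largest |ΔΔCt| = 2.22.

4.659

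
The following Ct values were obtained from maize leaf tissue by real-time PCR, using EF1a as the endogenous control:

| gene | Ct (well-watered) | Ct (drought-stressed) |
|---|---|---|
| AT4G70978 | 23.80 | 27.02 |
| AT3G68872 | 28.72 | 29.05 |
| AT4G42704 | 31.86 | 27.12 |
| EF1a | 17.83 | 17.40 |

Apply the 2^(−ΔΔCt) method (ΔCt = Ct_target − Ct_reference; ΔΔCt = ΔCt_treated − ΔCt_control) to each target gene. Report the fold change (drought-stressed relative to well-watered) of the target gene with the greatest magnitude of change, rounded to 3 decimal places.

AT4G70978: ΔΔCt = (27.02−17.40) − (23.80−17.83) = 9.62 − 5.97 = 3.65; fold change = 2^-3.65 = 0.080
AT3G68872: ΔΔCt = (29.05−17.40) − (28.72−17.83) = 11.65 − 10.89 = 0.76; fold change = 2^-0.76 = 0.590
AT4G42704: ΔΔCt = (27.12−17.40) − (31.86−17.83) = 9.72 − 14.03 = -4.31; fold change = 2^4.31 = 19.835
AT4G42704 has the largest |ΔΔCt| = 4.31.

19.835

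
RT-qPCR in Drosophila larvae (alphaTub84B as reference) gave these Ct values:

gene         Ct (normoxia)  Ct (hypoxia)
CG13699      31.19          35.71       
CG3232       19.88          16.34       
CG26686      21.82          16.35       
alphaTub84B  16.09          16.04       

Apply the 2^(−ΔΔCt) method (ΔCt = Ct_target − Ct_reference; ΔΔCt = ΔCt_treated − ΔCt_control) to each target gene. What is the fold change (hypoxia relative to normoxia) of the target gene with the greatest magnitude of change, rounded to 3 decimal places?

CG13699: ΔΔCt = (35.71−16.04) − (31.19−16.09) = 19.67 − 15.10 = 4.57; fold change = 2^-4.57 = 0.042
CG3232: ΔΔCt = (16.34−16.04) − (19.88−16.09) = 0.30 − 3.79 = -3.49; fold change = 2^3.49 = 11.236
CG26686: ΔΔCt = (16.35−16.04) − (21.82−16.09) = 0.31 − 5.73 = -5.42; fold change = 2^5.42 = 42.814
CG26686 has the largest |ΔΔCt| = 5.42.

42.814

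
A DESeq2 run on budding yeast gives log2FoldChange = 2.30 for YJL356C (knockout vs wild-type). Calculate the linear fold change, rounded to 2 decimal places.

Fold change = 2^(2.30) = 4.925

4.92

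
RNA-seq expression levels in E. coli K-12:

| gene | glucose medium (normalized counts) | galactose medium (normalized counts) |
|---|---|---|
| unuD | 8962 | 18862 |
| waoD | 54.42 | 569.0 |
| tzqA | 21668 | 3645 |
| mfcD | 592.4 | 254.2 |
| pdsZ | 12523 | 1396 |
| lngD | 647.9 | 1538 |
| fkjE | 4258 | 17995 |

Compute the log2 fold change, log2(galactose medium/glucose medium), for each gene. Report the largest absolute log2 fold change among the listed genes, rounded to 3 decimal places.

log2(18862/8962) = 1.074  (unuD)
log2(569.0/54.42) = 3.386  (waoD)
log2(3645/21668) = -2.572  (tzqA)
log2(254.2/592.4) = -1.221  (mfcD)
log2(1396/12523) = -3.165  (pdsZ)
log2(1538/647.9) = 1.247  (lngD)
log2(17995/4258) = 2.079  (fkjE)
The largest magnitude belongs to waoD.

3.386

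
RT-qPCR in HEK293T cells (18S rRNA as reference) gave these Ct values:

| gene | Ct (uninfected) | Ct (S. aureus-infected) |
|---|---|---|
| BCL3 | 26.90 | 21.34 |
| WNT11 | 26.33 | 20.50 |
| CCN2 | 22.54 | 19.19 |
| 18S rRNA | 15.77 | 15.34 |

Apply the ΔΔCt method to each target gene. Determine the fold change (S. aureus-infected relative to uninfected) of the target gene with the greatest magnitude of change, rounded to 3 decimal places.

BCL3: ΔΔCt = (21.34−15.34) − (26.90−15.77) = 6.00 − 11.13 = -5.13; fold change = 2^5.13 = 35.017
WNT11: ΔΔCt = (20.50−15.34) − (26.33−15.77) = 5.16 − 10.56 = -5.40; fold change = 2^5.40 = 42.224
CCN2: ΔΔCt = (19.19−15.34) − (22.54−15.77) = 3.85 − 6.77 = -2.92; fold change = 2^2.92 = 7.568
WNT11 has the largest |ΔΔCt| = 5.40.

42.224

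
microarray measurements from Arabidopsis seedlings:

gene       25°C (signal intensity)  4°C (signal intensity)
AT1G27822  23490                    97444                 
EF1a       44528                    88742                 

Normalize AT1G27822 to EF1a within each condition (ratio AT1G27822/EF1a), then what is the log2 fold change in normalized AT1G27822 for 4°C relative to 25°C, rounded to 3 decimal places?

1.058

AT1G27822/EF1a (25°C) = 23490 / 44528 = 0.52753
AT1G27822/EF1a (4°C) = 97444 / 88742 = 1.0981
Fold change = 1.0981 / 0.52753 = 2.0815
log2(2.0815) = 1.0576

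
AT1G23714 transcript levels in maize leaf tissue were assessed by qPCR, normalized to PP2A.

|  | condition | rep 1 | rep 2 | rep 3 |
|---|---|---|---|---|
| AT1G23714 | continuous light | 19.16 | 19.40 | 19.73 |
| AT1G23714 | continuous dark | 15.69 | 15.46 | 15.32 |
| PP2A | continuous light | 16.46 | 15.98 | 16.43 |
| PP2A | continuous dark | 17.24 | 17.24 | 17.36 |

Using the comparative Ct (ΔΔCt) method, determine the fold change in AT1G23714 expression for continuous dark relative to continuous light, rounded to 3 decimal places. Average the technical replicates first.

30.484

Mean Ct: AT1G23714 continuous light 19.430; AT1G23714 continuous dark 15.490; PP2A continuous light 16.290; PP2A continuous dark 17.280
ΔCt(continuous light) = 19.430 − 16.290 = 3.140
ΔCt(continuous dark) = 15.490 − 17.280 = -1.790
ΔΔCt = -1.790 − 3.140 = -4.930
Fold change = 2^(−(-4.930)) = 2^4.930 = 30.4844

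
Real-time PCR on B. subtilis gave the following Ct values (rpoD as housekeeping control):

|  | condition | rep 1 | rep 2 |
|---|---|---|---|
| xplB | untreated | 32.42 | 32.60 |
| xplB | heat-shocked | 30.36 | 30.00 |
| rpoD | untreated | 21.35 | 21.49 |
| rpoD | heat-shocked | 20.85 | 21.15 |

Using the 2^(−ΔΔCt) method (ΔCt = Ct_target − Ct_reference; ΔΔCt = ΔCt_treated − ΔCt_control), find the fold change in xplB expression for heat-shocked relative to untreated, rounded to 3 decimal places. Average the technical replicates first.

Mean Ct: xplB untreated 32.510; xplB heat-shocked 30.180; rpoD untreated 21.420; rpoD heat-shocked 21.000
ΔCt(untreated) = 32.510 − 21.420 = 11.090
ΔCt(heat-shocked) = 30.180 − 21.000 = 9.180
ΔΔCt = 9.180 − 11.090 = -1.910
Fold change = 2^(−(-1.910)) = 2^1.910 = 3.7581

3.758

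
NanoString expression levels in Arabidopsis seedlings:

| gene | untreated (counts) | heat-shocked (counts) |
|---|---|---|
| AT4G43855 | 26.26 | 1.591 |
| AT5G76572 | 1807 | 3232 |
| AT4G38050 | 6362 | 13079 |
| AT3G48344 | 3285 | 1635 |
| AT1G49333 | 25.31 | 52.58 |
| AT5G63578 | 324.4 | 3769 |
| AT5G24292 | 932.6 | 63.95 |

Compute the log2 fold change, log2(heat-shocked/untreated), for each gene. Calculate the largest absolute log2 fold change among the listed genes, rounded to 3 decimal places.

log2(1.591/26.26) = -4.045  (AT4G43855)
log2(3232/1807) = 0.839  (AT5G76572)
log2(13079/6362) = 1.040  (AT4G38050)
log2(1635/3285) = -1.007  (AT3G48344)
log2(52.58/25.31) = 1.055  (AT1G49333)
log2(3769/324.4) = 3.538  (AT5G63578)
log2(63.95/932.6) = -3.866  (AT5G24292)
The largest magnitude belongs to AT4G43855.

4.045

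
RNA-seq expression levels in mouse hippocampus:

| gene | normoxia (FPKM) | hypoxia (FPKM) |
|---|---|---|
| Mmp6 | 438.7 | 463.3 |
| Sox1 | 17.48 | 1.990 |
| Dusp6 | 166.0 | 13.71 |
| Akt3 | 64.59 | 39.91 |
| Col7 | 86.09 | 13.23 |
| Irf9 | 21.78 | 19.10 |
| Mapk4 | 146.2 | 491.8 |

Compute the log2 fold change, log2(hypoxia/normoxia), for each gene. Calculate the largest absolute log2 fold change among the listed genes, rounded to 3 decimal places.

3.598

log2(463.3/438.7) = 0.079  (Mmp6)
log2(1.990/17.48) = -3.135  (Sox1)
log2(13.71/166.0) = -3.598  (Dusp6)
log2(39.91/64.59) = -0.695  (Akt3)
log2(13.23/86.09) = -2.702  (Col7)
log2(19.10/21.78) = -0.189  (Irf9)
log2(491.8/146.2) = 1.750  (Mapk4)
The largest magnitude belongs to Dusp6.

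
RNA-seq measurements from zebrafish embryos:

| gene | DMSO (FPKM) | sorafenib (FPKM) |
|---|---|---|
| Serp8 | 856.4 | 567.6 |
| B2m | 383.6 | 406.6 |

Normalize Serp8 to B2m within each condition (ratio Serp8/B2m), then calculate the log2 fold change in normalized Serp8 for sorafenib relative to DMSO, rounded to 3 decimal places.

-0.677

Serp8/B2m (DMSO) = 856.4 / 383.6 = 2.2325
Serp8/B2m (sorafenib) = 567.6 / 406.6 = 1.396
Fold change = 1.396 / 2.2325 = 0.6253
log2(0.6253) = -0.6774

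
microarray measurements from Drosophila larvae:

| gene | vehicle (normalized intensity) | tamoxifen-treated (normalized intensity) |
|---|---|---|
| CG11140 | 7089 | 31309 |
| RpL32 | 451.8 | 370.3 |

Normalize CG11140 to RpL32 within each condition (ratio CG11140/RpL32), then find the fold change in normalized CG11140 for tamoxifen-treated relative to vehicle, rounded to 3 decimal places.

5.389

CG11140/RpL32 (vehicle) = 7089 / 451.8 = 15.691
CG11140/RpL32 (tamoxifen-treated) = 31309 / 370.3 = 84.55
Fold change = 84.55 / 15.691 = 5.3886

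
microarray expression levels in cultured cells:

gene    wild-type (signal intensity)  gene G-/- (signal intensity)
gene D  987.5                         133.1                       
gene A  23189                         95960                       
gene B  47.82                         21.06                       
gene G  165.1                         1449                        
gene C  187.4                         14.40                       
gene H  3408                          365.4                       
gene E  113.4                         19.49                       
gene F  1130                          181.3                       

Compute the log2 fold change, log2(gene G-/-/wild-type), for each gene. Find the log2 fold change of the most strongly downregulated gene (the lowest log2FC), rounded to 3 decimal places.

-3.702

log2(133.1/987.5) = -2.891  (gene D)
log2(95960/23189) = 2.049  (gene A)
log2(21.06/47.82) = -1.183  (gene B)
log2(1449/165.1) = 3.134  (gene G)
log2(14.40/187.4) = -3.702  (gene C)
log2(365.4/3408) = -3.221  (gene H)
log2(19.49/113.4) = -2.541  (gene E)
log2(181.3/1130) = -2.640  (gene F)
gene C is most strongly downregulated.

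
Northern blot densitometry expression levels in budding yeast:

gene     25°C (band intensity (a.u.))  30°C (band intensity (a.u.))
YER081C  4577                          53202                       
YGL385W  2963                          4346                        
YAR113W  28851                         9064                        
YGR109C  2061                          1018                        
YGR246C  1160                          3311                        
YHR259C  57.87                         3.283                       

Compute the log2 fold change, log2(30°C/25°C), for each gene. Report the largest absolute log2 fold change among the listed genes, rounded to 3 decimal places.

4.140

log2(53202/4577) = 3.539  (YER081C)
log2(4346/2963) = 0.553  (YGL385W)
log2(9064/28851) = -1.670  (YAR113W)
log2(1018/2061) = -1.018  (YGR109C)
log2(3311/1160) = 1.513  (YGR246C)
log2(3.283/57.87) = -4.140  (YHR259C)
The largest magnitude belongs to YHR259C.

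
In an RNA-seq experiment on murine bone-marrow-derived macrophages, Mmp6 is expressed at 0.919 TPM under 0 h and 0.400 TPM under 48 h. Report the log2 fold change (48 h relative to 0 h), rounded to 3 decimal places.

-1.200

Fold change = 0.400 / 0.919 = 0.4353
log2(0.4353) = -1.2001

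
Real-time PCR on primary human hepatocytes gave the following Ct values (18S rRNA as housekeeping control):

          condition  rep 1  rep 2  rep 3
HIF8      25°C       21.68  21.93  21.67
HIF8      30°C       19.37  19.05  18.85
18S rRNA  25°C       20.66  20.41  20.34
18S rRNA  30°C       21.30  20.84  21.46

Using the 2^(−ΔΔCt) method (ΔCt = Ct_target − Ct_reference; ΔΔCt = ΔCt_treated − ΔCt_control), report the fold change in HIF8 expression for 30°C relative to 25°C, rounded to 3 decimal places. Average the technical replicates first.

10.556

Mean Ct: HIF8 25°C 21.760; HIF8 30°C 19.090; 18S rRNA 25°C 20.470; 18S rRNA 30°C 21.200
ΔCt(25°C) = 21.760 − 20.470 = 1.290
ΔCt(30°C) = 19.090 − 21.200 = -2.110
ΔΔCt = -2.110 − 1.290 = -3.400
Fold change = 2^(−(-3.400)) = 2^3.400 = 10.5561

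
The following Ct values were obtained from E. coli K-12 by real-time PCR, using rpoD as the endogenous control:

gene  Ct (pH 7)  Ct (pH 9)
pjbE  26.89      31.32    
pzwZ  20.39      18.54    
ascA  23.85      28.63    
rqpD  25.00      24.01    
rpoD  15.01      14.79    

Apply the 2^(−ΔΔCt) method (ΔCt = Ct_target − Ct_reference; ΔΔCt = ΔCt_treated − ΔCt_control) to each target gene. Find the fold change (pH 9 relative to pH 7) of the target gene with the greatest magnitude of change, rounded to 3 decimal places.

0.031

pjbE: ΔΔCt = (31.32−14.79) − (26.89−15.01) = 16.53 − 11.88 = 4.65; fold change = 2^-4.65 = 0.040
pzwZ: ΔΔCt = (18.54−14.79) − (20.39−15.01) = 3.75 − 5.38 = -1.63; fold change = 2^1.63 = 3.095
ascA: ΔΔCt = (28.63−14.79) − (23.85−15.01) = 13.84 − 8.84 = 5.00; fold change = 2^-5.00 = 0.031
rqpD: ΔΔCt = (24.01−14.79) − (25.00−15.01) = 9.22 − 9.99 = -0.77; fold change = 2^0.77 = 1.705
ascA has the largest |ΔΔCt| = 5.00.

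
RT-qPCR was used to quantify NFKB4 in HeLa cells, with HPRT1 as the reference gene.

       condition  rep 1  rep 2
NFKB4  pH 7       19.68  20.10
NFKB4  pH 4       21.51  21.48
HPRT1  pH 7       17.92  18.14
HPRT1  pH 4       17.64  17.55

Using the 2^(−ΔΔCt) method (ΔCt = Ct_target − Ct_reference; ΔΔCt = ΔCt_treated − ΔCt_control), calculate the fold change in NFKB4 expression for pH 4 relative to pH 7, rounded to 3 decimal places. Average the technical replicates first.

0.243

Mean Ct: NFKB4 pH 7 19.890; NFKB4 pH 4 21.495; HPRT1 pH 7 18.030; HPRT1 pH 4 17.595
ΔCt(pH 7) = 19.890 − 18.030 = 1.860
ΔCt(pH 4) = 21.495 − 17.595 = 3.900
ΔΔCt = 3.900 − 1.860 = 2.040
Fold change = 2^(−2.040) = 0.2432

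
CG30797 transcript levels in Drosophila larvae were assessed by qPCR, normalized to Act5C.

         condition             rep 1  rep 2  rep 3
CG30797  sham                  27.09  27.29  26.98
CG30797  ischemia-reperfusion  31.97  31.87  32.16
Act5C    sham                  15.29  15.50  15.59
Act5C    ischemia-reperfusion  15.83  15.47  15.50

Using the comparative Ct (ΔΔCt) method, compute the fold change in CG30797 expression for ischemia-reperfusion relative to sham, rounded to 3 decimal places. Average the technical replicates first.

0.037

Mean Ct: CG30797 sham 27.120; CG30797 ischemia-reperfusion 32.000; Act5C sham 15.460; Act5C ischemia-reperfusion 15.600
ΔCt(sham) = 27.120 − 15.460 = 11.660
ΔCt(ischemia-reperfusion) = 32.000 − 15.600 = 16.400
ΔΔCt = 16.400 − 11.660 = 4.740
Fold change = 2^(−4.740) = 0.0374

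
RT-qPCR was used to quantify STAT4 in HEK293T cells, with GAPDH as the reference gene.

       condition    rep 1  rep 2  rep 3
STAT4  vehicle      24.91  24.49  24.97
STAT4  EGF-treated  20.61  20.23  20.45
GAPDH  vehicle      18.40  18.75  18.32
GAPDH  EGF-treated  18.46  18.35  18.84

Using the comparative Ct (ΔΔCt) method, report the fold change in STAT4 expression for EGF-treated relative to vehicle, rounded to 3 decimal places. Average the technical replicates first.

21.407

Mean Ct: STAT4 vehicle 24.790; STAT4 EGF-treated 20.430; GAPDH vehicle 18.490; GAPDH EGF-treated 18.550
ΔCt(vehicle) = 24.790 − 18.490 = 6.300
ΔCt(EGF-treated) = 20.430 − 18.550 = 1.880
ΔΔCt = 1.880 − 6.300 = -4.420
Fold change = 2^(−(-4.420)) = 2^4.420 = 21.4068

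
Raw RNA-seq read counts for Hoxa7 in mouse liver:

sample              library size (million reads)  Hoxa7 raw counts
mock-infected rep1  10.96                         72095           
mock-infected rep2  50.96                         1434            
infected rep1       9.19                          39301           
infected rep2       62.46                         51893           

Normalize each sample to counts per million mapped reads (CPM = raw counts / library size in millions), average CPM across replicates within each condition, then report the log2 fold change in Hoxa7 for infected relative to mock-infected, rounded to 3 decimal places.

-0.371

CPM(mock-infected rep1) = 72095 / 10.96 = 6578.0109
CPM(mock-infected rep2) = 1434 / 50.96 = 28.1397
CPM(infected rep1) = 39301 / 9.19 = 4276.4962
CPM(infected rep2) = 51893 / 62.46 = 830.8197
mean CPM(mock-infected) = 3303.0753; mean CPM(infected) = 2553.6580
Fold change = 2553.6580 / 3303.0753 = 0.77312
log2(0.77312) = -0.3712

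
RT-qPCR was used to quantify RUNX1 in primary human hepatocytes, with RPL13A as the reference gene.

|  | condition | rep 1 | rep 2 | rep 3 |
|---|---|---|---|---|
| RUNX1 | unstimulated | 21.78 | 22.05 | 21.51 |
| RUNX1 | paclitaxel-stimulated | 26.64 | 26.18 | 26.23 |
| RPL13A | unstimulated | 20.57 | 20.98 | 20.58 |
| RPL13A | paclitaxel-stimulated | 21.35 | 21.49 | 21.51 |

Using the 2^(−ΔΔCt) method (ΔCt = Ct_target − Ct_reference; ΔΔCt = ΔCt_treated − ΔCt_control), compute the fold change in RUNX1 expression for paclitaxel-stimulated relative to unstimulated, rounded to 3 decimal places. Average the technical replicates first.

0.070

Mean Ct: RUNX1 unstimulated 21.780; RUNX1 paclitaxel-stimulated 26.350; RPL13A unstimulated 20.710; RPL13A paclitaxel-stimulated 21.450
ΔCt(unstimulated) = 21.780 − 20.710 = 1.070
ΔCt(paclitaxel-stimulated) = 26.350 − 21.450 = 4.900
ΔΔCt = 4.900 − 1.070 = 3.830
Fold change = 2^(−3.830) = 0.0703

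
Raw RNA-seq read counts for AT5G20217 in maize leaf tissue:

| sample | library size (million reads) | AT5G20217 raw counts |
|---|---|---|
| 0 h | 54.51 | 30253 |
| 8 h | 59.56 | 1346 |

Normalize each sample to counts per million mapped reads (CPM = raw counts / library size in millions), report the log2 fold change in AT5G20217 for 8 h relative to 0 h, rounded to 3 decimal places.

CPM(0 h) = 30253 / 54.51 = 554.9991
CPM(8 h) = 1346 / 59.56 = 22.5991
Fold change = 22.5991 / 554.9991 = 0.04072
log2(0.04072) = -4.6182

-4.618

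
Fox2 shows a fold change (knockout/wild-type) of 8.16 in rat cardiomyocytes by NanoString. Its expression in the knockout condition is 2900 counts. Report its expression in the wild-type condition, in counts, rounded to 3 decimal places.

355.392

wild-type expression = 2900 / 8.16 = 355.392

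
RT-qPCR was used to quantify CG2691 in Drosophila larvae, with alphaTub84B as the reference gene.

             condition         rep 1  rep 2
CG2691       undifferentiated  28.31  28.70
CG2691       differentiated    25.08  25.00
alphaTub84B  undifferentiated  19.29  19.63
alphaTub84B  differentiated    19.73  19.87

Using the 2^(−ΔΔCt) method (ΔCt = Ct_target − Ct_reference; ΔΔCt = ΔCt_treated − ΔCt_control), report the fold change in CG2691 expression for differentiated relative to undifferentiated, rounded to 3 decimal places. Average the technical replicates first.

Mean Ct: CG2691 undifferentiated 28.505; CG2691 differentiated 25.040; alphaTub84B undifferentiated 19.460; alphaTub84B differentiated 19.800
ΔCt(undifferentiated) = 28.505 − 19.460 = 9.045
ΔCt(differentiated) = 25.040 − 19.800 = 5.240
ΔΔCt = 5.240 − 9.045 = -3.805
Fold change = 2^(−(-3.805)) = 2^3.805 = 13.9772

13.977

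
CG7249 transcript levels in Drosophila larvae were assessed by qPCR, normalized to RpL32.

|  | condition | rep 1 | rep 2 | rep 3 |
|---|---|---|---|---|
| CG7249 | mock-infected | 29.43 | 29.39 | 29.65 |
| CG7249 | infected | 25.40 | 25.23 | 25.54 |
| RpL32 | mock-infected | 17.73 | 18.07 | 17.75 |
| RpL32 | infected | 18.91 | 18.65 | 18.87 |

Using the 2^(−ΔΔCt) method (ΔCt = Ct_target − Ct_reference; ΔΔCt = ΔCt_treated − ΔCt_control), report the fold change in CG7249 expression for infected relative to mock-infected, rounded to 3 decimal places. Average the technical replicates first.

Mean Ct: CG7249 mock-infected 29.490; CG7249 infected 25.390; RpL32 mock-infected 17.850; RpL32 infected 18.810
ΔCt(mock-infected) = 29.490 − 17.850 = 11.640
ΔCt(infected) = 25.390 − 18.810 = 6.580
ΔΔCt = 6.580 − 11.640 = -5.060
Fold change = 2^(−(-5.060)) = 2^5.060 = 33.3589

33.359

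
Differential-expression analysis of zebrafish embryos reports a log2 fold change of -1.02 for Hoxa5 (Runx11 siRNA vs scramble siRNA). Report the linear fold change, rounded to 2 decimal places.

0.49

Fold change = 2^(-1.02) = 0.493
That is, Hoxa5 drops to 49.3% of the scramble siRNA level.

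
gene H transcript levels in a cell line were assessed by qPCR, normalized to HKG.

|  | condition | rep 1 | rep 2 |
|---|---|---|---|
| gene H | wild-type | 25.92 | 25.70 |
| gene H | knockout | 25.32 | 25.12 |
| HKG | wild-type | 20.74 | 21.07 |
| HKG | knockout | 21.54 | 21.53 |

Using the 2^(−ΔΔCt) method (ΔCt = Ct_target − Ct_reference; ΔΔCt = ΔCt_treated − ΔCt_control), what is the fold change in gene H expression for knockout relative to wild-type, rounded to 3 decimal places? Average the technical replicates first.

2.329

Mean Ct: gene H wild-type 25.810; gene H knockout 25.220; HKG wild-type 20.905; HKG knockout 21.535
ΔCt(wild-type) = 25.810 − 20.905 = 4.905
ΔCt(knockout) = 25.220 − 21.535 = 3.685
ΔΔCt = 3.685 − 4.905 = -1.220
Fold change = 2^(−(-1.220)) = 2^1.220 = 2.3295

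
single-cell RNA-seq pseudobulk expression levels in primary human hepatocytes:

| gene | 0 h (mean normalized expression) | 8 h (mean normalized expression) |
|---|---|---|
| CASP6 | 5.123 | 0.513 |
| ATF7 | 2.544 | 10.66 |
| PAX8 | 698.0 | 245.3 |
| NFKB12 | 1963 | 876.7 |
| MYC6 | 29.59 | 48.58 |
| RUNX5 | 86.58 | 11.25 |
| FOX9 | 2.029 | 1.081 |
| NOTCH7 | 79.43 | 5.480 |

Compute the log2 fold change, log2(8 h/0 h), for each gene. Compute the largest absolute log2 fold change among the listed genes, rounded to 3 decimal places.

3.857

log2(0.513/5.123) = -3.320  (CASP6)
log2(10.66/2.544) = 2.067  (ATF7)
log2(245.3/698.0) = -1.509  (PAX8)
log2(876.7/1963) = -1.163  (NFKB12)
log2(48.58/29.59) = 0.715  (MYC6)
log2(11.25/86.58) = -2.944  (RUNX5)
log2(1.081/2.029) = -0.908  (FOX9)
log2(5.480/79.43) = -3.857  (NOTCH7)
The largest magnitude belongs to NOTCH7.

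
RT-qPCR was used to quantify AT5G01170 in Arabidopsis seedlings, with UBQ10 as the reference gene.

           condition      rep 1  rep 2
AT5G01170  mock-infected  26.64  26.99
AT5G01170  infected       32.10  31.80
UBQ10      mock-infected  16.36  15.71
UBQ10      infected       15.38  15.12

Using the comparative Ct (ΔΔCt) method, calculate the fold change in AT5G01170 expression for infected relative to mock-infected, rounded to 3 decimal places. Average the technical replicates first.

Mean Ct: AT5G01170 mock-infected 26.815; AT5G01170 infected 31.950; UBQ10 mock-infected 16.035; UBQ10 infected 15.250
ΔCt(mock-infected) = 26.815 − 16.035 = 10.780
ΔCt(infected) = 31.950 − 15.250 = 16.700
ΔΔCt = 16.700 − 10.780 = 5.920
Fold change = 2^(−5.920) = 0.0165

0.017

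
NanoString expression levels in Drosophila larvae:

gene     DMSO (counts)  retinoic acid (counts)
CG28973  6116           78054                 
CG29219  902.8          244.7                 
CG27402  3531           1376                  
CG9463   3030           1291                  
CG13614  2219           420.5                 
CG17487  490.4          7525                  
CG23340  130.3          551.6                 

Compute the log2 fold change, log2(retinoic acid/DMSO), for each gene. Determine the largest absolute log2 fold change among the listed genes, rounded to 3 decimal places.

3.940

log2(78054/6116) = 3.674  (CG28973)
log2(244.7/902.8) = -1.883  (CG29219)
log2(1376/3531) = -1.360  (CG27402)
log2(1291/3030) = -1.231  (CG9463)
log2(420.5/2219) = -2.400  (CG13614)
log2(7525/490.4) = 3.940  (CG17487)
log2(551.6/130.3) = 2.082  (CG23340)
The largest magnitude belongs to CG17487.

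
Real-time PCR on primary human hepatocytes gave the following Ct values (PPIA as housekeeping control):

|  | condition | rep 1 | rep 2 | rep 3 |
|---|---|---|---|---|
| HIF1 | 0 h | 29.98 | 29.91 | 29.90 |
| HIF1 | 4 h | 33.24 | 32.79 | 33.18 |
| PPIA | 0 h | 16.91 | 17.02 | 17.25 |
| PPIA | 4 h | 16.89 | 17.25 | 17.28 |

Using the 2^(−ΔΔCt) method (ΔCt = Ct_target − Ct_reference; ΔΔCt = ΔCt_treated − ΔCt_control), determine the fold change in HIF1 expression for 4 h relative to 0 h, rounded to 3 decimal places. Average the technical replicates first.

Mean Ct: HIF1 0 h 29.930; HIF1 4 h 33.070; PPIA 0 h 17.060; PPIA 4 h 17.140
ΔCt(0 h) = 29.930 − 17.060 = 12.870
ΔCt(4 h) = 33.070 − 17.140 = 15.930
ΔΔCt = 15.930 − 12.870 = 3.060
Fold change = 2^(−3.060) = 0.1199

0.120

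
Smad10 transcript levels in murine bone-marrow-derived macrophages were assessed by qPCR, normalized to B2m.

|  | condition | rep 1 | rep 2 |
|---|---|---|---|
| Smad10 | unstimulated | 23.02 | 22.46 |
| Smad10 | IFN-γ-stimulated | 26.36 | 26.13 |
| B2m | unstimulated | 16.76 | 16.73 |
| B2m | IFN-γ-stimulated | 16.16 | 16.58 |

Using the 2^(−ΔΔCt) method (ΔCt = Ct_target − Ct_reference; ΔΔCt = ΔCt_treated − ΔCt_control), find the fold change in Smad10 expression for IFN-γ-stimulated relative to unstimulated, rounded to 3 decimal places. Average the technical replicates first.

Mean Ct: Smad10 unstimulated 22.740; Smad10 IFN-γ-stimulated 26.245; B2m unstimulated 16.745; B2m IFN-γ-stimulated 16.370
ΔCt(unstimulated) = 22.740 − 16.745 = 5.995
ΔCt(IFN-γ-stimulated) = 26.245 − 16.370 = 9.875
ΔΔCt = 9.875 − 5.995 = 3.880
Fold change = 2^(−3.880) = 0.0679

0.068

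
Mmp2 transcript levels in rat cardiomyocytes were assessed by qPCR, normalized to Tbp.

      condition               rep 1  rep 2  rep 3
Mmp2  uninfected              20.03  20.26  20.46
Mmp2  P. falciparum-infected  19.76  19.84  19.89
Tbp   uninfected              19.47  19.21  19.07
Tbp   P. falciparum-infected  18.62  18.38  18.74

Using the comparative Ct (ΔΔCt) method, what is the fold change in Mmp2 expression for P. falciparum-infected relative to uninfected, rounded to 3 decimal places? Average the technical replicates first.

Mean Ct: Mmp2 uninfected 20.250; Mmp2 P. falciparum-infected 19.830; Tbp uninfected 19.250; Tbp P. falciparum-infected 18.580
ΔCt(uninfected) = 20.250 − 19.250 = 1.000
ΔCt(P. falciparum-infected) = 19.830 − 18.580 = 1.250
ΔΔCt = 1.250 − 1.000 = 0.250
Fold change = 2^(−0.250) = 0.8409

0.841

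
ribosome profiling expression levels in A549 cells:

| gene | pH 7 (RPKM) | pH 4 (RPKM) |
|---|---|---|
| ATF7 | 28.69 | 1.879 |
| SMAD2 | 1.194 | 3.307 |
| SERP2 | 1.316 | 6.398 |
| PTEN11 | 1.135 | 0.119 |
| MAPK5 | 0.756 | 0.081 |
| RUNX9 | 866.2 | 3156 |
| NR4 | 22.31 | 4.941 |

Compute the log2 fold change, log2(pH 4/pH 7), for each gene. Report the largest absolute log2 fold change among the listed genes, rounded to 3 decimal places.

3.933

log2(1.879/28.69) = -3.933  (ATF7)
log2(3.307/1.194) = 1.470  (SMAD2)
log2(6.398/1.316) = 2.281  (SERP2)
log2(0.119/1.135) = -3.254  (PTEN11)
log2(0.081/0.756) = -3.222  (MAPK5)
log2(3156/866.2) = 1.865  (RUNX9)
log2(4.941/22.31) = -2.175  (NR4)
The largest magnitude belongs to ATF7.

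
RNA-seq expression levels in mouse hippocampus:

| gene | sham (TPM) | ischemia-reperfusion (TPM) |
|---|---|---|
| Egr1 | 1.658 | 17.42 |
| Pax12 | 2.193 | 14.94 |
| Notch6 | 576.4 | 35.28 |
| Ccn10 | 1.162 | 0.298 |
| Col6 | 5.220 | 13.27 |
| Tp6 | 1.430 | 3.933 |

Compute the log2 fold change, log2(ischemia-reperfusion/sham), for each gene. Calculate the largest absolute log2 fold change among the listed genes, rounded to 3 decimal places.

4.030

log2(17.42/1.658) = 3.393  (Egr1)
log2(14.94/2.193) = 2.768  (Pax12)
log2(35.28/576.4) = -4.030  (Notch6)
log2(0.298/1.162) = -1.963  (Ccn10)
log2(13.27/5.220) = 1.346  (Col6)
log2(3.933/1.430) = 1.460  (Tp6)
The largest magnitude belongs to Notch6.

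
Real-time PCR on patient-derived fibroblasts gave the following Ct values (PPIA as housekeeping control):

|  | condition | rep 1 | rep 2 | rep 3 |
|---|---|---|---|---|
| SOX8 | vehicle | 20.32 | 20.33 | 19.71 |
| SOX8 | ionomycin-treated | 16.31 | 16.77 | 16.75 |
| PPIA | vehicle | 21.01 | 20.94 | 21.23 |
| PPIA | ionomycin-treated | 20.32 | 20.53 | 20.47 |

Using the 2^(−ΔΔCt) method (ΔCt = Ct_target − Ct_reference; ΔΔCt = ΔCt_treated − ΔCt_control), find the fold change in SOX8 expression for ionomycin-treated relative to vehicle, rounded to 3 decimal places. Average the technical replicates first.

Mean Ct: SOX8 vehicle 20.120; SOX8 ionomycin-treated 16.610; PPIA vehicle 21.060; PPIA ionomycin-treated 20.440
ΔCt(vehicle) = 20.120 − 21.060 = -0.940
ΔCt(ionomycin-treated) = 16.610 − 20.440 = -3.830
ΔΔCt = -3.830 − (-0.940) = -2.890
Fold change = 2^(−(-2.890)) = 2^2.890 = 7.4127

7.413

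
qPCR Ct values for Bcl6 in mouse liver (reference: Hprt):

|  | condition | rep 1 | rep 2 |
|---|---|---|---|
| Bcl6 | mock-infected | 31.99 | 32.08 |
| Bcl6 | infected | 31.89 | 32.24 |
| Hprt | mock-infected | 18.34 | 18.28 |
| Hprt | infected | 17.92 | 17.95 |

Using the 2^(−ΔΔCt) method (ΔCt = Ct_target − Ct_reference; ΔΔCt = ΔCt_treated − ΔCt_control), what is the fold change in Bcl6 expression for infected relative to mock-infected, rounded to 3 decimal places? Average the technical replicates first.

0.755

Mean Ct: Bcl6 mock-infected 32.035; Bcl6 infected 32.065; Hprt mock-infected 18.310; Hprt infected 17.935
ΔCt(mock-infected) = 32.035 − 18.310 = 13.725
ΔCt(infected) = 32.065 − 17.935 = 14.130
ΔΔCt = 14.130 − 13.725 = 0.405
Fold change = 2^(−0.405) = 0.7552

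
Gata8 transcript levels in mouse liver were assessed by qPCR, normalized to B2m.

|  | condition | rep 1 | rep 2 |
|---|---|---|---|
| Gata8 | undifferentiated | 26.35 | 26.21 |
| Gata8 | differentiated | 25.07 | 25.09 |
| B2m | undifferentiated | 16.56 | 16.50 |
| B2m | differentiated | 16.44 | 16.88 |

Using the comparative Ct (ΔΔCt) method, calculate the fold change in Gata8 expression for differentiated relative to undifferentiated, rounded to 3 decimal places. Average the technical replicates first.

Mean Ct: Gata8 undifferentiated 26.280; Gata8 differentiated 25.080; B2m undifferentiated 16.530; B2m differentiated 16.660
ΔCt(undifferentiated) = 26.280 − 16.530 = 9.750
ΔCt(differentiated) = 25.080 − 16.660 = 8.420
ΔΔCt = 8.420 − 9.750 = -1.330
Fold change = 2^(−(-1.330)) = 2^1.330 = 2.5140

2.514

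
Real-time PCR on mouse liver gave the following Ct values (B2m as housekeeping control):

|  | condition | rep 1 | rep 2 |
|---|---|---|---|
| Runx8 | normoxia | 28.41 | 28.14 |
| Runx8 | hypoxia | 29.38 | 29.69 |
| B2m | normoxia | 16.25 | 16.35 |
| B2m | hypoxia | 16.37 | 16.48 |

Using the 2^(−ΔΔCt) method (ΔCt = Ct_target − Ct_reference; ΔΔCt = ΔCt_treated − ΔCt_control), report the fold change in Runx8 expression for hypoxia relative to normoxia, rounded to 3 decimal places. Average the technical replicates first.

0.455

Mean Ct: Runx8 normoxia 28.275; Runx8 hypoxia 29.535; B2m normoxia 16.300; B2m hypoxia 16.425
ΔCt(normoxia) = 28.275 − 16.300 = 11.975
ΔCt(hypoxia) = 29.535 − 16.425 = 13.110
ΔΔCt = 13.110 − 11.975 = 1.135
Fold change = 2^(−1.135) = 0.4553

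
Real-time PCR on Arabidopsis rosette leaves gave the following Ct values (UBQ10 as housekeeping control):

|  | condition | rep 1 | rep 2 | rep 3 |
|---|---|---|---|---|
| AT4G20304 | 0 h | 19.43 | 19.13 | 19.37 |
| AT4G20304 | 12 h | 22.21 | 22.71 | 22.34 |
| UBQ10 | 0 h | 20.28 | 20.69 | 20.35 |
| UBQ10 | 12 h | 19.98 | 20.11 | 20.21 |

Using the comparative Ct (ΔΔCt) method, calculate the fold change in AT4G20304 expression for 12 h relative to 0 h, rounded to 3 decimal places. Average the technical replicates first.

Mean Ct: AT4G20304 0 h 19.310; AT4G20304 12 h 22.420; UBQ10 0 h 20.440; UBQ10 12 h 20.100
ΔCt(0 h) = 19.310 − 20.440 = -1.130
ΔCt(12 h) = 22.420 − 20.100 = 2.320
ΔΔCt = 2.320 − (-1.130) = 3.450
Fold change = 2^(−3.450) = 0.0915

0.092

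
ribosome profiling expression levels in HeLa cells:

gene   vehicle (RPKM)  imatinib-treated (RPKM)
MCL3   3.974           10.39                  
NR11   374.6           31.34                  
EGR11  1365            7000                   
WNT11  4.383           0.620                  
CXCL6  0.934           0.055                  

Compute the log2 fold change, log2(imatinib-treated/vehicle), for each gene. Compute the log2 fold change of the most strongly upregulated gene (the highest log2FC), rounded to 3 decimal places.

2.358

log2(10.39/3.974) = 1.387  (MCL3)
log2(31.34/374.6) = -3.579  (NR11)
log2(7000/1365) = 2.358  (EGR11)
log2(0.620/4.383) = -2.822  (WNT11)
log2(0.055/0.934) = -4.086  (CXCL6)
EGR11 is most strongly upregulated.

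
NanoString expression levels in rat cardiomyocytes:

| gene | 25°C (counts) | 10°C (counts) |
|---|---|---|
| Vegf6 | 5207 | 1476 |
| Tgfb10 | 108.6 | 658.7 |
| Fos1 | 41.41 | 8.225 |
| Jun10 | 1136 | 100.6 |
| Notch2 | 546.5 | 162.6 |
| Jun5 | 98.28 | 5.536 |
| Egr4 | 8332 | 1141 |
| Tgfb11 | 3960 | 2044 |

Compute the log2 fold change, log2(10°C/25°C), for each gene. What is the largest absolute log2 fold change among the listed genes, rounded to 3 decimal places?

log2(1476/5207) = -1.819  (Vegf6)
log2(658.7/108.6) = 2.601  (Tgfb10)
log2(8.225/41.41) = -2.332  (Fos1)
log2(100.6/1136) = -3.497  (Jun10)
log2(162.6/546.5) = -1.749  (Notch2)
log2(5.536/98.28) = -4.150  (Jun5)
log2(1141/8332) = -2.868  (Egr4)
log2(2044/3960) = -0.954  (Tgfb11)
The largest magnitude belongs to Jun5.

4.150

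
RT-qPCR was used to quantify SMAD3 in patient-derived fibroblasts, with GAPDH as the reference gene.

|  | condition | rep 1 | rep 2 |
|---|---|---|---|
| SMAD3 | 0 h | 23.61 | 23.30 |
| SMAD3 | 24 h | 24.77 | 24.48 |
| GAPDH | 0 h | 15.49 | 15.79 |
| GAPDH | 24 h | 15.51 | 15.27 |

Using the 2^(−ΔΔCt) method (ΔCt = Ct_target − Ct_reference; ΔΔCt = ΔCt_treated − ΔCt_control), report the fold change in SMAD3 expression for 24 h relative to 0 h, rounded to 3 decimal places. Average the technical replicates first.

Mean Ct: SMAD3 0 h 23.455; SMAD3 24 h 24.625; GAPDH 0 h 15.640; GAPDH 24 h 15.390
ΔCt(0 h) = 23.455 − 15.640 = 7.815
ΔCt(24 h) = 24.625 − 15.390 = 9.235
ΔΔCt = 9.235 − 7.815 = 1.420
Fold change = 2^(−1.420) = 0.3737

0.374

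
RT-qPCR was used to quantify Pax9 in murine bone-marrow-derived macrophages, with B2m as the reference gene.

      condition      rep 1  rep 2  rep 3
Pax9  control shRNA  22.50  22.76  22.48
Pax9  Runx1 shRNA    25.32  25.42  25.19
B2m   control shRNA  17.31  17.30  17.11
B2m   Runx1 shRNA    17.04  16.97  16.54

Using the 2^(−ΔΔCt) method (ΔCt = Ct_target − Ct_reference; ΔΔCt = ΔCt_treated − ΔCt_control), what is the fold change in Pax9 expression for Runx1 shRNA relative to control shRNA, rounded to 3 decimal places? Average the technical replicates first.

Mean Ct: Pax9 control shRNA 22.580; Pax9 Runx1 shRNA 25.310; B2m control shRNA 17.240; B2m Runx1 shRNA 16.850
ΔCt(control shRNA) = 22.580 − 17.240 = 5.340
ΔCt(Runx1 shRNA) = 25.310 − 16.850 = 8.460
ΔΔCt = 8.460 − 5.340 = 3.120
Fold change = 2^(−3.120) = 0.1150

0.115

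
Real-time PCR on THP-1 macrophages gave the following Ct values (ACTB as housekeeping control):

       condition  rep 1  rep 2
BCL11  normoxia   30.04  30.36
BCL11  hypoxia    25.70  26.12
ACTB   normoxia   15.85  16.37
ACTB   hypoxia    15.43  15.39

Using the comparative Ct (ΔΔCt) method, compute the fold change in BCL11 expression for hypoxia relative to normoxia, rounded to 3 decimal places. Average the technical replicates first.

12.042

Mean Ct: BCL11 normoxia 30.200; BCL11 hypoxia 25.910; ACTB normoxia 16.110; ACTB hypoxia 15.410
ΔCt(normoxia) = 30.200 − 16.110 = 14.090
ΔCt(hypoxia) = 25.910 − 15.410 = 10.500
ΔΔCt = 10.500 − 14.090 = -3.590
Fold change = 2^(−(-3.590)) = 2^3.590 = 12.0420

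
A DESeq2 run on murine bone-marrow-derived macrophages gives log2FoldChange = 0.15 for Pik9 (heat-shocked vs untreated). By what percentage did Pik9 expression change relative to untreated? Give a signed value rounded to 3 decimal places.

10.957%

Fold change = 2^(0.15) = 1.1096
Percent change = (FC − 1) × 100% = (1.1096 − 1) × 100 = 10.957%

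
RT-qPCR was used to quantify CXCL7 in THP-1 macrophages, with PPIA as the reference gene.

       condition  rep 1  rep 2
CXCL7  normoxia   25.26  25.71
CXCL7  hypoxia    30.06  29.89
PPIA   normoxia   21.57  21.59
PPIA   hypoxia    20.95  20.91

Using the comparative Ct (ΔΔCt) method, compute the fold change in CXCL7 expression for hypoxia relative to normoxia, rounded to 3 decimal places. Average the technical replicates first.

0.028

Mean Ct: CXCL7 normoxia 25.485; CXCL7 hypoxia 29.975; PPIA normoxia 21.580; PPIA hypoxia 20.930
ΔCt(normoxia) = 25.485 − 21.580 = 3.905
ΔCt(hypoxia) = 29.975 − 20.930 = 9.045
ΔΔCt = 9.045 − 3.905 = 5.140
Fold change = 2^(−5.140) = 0.0284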